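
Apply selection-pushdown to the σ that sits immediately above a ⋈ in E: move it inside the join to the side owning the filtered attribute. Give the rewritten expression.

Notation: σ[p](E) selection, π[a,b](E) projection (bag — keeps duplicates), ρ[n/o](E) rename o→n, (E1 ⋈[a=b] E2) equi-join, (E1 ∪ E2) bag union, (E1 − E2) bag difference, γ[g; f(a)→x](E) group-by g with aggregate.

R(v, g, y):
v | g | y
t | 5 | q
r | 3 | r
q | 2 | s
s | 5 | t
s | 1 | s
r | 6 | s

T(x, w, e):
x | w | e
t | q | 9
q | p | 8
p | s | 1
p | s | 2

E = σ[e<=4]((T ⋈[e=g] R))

σ filters on e, owned by the left side.
E' = (σ[e<=4](T) ⋈[e=g] R)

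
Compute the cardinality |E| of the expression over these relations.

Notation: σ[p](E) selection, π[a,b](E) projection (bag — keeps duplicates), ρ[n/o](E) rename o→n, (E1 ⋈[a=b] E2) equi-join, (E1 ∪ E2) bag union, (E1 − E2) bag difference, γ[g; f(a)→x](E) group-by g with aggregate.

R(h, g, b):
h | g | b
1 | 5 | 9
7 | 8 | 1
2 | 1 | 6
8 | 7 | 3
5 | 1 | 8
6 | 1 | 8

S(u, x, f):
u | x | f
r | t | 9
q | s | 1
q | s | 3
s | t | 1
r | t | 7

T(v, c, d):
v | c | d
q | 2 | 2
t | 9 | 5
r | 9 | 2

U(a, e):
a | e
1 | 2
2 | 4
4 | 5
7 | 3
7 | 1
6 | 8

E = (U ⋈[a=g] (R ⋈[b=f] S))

Subexpression sizes:
  U → 6
  R → 6
  S → 5
  (R ⋈[b=f] S) → 4
  (U ⋈[a=g] (R ⋈[b=f] S)) → 2

|E| = 2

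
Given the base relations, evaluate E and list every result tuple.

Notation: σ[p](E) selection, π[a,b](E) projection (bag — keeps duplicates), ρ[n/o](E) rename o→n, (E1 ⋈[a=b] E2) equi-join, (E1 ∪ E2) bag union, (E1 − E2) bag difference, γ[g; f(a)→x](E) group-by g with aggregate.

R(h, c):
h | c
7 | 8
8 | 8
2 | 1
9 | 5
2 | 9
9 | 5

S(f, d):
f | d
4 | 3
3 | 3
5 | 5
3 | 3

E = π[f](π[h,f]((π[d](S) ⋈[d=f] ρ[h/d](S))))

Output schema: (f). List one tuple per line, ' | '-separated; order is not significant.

Per-node cardinality:
  S → 4
  π[d](S) → 4
  S → 4
  ρ[h/d](S) → 4
  (π[d](S) ⋈[d=f] ρ[h/d](S)) → 7
  π[h,f]((π[d](S) ⋈[d=f] ρ[h/d](S))) → 7
  π[f](π[h,f]((π[d](S) ⋈[d=f] ρ[h/d](S)))) → 7

== RESULT ==
f
3
3
3
3
3
3
5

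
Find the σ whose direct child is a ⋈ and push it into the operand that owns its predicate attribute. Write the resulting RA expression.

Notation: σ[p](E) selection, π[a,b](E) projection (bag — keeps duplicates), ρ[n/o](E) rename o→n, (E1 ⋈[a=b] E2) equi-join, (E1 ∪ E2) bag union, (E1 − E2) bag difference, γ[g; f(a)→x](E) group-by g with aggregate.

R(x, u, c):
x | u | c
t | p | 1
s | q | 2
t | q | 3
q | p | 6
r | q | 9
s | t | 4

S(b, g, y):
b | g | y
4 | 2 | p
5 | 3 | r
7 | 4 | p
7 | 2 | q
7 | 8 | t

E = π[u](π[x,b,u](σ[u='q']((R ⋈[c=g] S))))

σ filters on u, owned by the left side.
E' = π[u](π[x,b,u]((σ[u='q'](R) ⋈[c=g] S)))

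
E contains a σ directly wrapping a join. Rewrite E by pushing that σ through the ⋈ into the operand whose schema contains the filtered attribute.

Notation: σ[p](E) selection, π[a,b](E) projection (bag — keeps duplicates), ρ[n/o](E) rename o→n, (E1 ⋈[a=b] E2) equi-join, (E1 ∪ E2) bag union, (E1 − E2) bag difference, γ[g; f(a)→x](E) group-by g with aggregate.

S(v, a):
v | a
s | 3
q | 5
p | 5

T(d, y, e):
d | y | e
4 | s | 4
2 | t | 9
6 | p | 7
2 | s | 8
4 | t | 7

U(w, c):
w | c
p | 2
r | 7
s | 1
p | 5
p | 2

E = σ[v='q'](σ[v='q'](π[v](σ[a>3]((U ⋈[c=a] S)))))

σ filters on a, owned by the right side.
E' = σ[v='q'](σ[v='q'](π[v]((U ⋈[c=a] σ[a>3](S)))))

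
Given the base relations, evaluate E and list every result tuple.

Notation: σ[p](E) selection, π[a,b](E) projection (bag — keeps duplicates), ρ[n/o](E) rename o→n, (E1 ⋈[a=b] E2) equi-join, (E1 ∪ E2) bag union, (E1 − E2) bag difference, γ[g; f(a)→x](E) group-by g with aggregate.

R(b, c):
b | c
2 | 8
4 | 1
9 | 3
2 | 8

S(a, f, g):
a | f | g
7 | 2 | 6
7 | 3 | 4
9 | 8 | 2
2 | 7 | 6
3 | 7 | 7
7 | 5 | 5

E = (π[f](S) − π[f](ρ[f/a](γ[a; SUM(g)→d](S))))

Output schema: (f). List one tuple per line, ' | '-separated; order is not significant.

Subexpression sizes:
  S → 6
  π[f](S) → 6
  S → 6
  γ[a; SUM(g)→d](S) → 4
  ρ[f/a](γ[a; SUM(g)→d](S)) → 4
  π[f](ρ[f/a](γ[a; SUM(g)→d](S))) → 4
  (π[f](S) − π[f](ρ[f/a](γ[a; SUM(g)→d](S)))) → 3

== RESULT ==
f
5
7
8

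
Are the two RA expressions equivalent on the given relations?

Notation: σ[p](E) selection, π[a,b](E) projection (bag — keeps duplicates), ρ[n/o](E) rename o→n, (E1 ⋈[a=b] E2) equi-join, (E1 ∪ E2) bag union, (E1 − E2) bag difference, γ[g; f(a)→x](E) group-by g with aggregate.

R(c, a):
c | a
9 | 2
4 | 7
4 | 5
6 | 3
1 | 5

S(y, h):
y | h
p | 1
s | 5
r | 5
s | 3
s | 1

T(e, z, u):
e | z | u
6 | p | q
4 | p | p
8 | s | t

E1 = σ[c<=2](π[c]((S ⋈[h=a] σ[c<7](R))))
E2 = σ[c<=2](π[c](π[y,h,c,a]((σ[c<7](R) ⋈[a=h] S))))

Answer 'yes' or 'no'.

E1 per-node cardinality:
  S → 5
  R → 5
  σ[c<7](R) → 4
  (S ⋈[h=a] σ[c<7](R)) → 5
  π[c]((S ⋈[h=a] σ[c<7](R))) → 5
  σ[c<=2](π[c]((S ⋈[h=a] σ[c<7](R)))) → 2
E2 per-node cardinality:
  R → 5
  σ[c<7](R) → 4
  S → 5
  (σ[c<7](R) ⋈[a=h] S) → 5
  π[y,h,c,a]((σ[c<7](R) ⋈[a=h] S)) → 5
  π[c](π[y,h,c,a]((σ[c<7](R) ⋈[a=h] S))) → 5
  σ[c<=2](π[c](π[y,h,c,a]((σ[c<7](R) ⋈[a=h] S)))) → 2

E1 and E2 produce the same multiset:
c
1
1

yes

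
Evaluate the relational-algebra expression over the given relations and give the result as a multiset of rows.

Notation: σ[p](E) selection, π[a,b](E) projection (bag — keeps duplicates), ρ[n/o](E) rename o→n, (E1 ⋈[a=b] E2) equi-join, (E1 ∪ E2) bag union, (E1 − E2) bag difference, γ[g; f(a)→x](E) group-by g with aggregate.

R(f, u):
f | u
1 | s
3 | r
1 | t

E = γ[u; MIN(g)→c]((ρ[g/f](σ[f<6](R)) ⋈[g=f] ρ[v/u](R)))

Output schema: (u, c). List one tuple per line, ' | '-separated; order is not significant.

Row counts bottom-up:
  R → 3
  σ[f<6](R) → 3
  ρ[g/f](σ[f<6](R)) → 3
  R → 3
  ρ[v/u](R) → 3
  (ρ[g/f](σ[f<6](R)) ⋈[g=f] ρ[v/u](R)) → 5
  γ[u; MIN(g)→c]((ρ[g/f](σ[f<6](R)) ⋈[g=f] ρ[v/u](R))) → 3

== RESULT ==
u | c
r | 3
s | 1
t | 1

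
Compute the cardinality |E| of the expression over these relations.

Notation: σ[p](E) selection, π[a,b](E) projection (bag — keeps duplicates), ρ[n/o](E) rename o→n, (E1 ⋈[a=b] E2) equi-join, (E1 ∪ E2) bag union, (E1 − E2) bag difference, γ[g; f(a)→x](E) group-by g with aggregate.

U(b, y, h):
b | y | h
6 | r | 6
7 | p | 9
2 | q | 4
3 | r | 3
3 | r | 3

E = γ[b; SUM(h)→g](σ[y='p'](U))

Per-node cardinality:
  U → 5
  σ[y='p'](U) → 1
  γ[b; SUM(h)→g](σ[y='p'](U)) → 1

|E| = 1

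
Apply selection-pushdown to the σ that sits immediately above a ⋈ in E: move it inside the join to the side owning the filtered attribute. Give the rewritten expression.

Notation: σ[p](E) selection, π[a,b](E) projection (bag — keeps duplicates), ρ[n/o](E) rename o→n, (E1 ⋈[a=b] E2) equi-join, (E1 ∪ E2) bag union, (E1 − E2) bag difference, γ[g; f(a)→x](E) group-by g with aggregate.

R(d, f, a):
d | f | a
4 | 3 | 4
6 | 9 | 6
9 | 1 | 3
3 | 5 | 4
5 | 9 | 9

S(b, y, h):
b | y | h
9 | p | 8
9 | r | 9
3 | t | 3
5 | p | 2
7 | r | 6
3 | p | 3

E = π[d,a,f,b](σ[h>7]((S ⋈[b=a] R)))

σ filters on h, owned by the left side.
E' = π[d,a,f,b]((σ[h>7](S) ⋈[b=a] R))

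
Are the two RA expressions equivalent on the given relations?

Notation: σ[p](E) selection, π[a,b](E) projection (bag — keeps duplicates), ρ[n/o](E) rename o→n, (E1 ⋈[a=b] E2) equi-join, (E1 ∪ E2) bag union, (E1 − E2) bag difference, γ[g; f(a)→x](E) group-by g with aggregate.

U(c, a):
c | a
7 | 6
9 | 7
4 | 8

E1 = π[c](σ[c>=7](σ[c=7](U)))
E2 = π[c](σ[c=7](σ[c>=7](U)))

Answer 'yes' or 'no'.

E1 per-node cardinality:
  U → 3
  σ[c=7](U) → 1
  σ[c>=7](σ[c=7](U)) → 1
  π[c](σ[c>=7](σ[c=7](U))) → 1
E2 per-node cardinality:
  U → 3
  σ[c>=7](U) → 2
  σ[c=7](σ[c>=7](U)) → 1
  π[c](σ[c=7](σ[c>=7](U))) → 1

E1 and E2 produce the same multiset:
c
7

yes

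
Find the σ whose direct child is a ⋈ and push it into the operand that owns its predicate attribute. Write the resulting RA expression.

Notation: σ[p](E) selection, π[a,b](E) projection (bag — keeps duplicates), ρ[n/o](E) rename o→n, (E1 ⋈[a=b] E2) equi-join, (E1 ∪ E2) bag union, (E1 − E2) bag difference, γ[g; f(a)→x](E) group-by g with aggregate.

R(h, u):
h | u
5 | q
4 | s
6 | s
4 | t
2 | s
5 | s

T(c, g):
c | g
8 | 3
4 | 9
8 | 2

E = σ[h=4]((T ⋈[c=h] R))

σ filters on h, owned by the right side.
E' = (T ⋈[c=h] σ[h=4](R))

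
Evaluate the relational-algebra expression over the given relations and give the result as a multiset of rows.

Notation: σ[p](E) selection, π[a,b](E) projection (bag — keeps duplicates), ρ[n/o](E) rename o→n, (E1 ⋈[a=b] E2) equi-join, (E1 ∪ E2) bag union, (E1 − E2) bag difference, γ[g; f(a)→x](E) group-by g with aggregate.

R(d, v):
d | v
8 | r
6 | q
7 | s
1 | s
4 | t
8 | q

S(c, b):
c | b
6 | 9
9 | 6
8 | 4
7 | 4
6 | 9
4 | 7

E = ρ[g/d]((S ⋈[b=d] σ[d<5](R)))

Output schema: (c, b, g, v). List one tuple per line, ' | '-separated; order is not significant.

Subexpression sizes:
  S → 6
  R → 6
  σ[d<5](R) → 2
  (S ⋈[b=d] σ[d<5](R)) → 2
  ρ[g/d]((S ⋈[b=d] σ[d<5](R))) → 2

== RESULT ==
c | b | g | v
7 | 4 | 4 | t
8 | 4 | 4 | t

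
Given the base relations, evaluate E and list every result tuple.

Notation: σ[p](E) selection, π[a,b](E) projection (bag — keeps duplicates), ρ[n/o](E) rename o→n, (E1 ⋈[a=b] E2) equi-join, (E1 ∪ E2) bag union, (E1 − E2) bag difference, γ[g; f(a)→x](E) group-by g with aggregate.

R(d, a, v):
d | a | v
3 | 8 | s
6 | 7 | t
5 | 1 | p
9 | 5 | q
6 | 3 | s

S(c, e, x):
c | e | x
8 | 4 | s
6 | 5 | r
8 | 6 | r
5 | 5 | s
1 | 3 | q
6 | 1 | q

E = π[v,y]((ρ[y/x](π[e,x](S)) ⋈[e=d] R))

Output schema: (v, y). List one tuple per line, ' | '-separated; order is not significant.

Row counts bottom-up:
  S → 6
  π[e,x](S) → 6
  ρ[y/x](π[e,x](S)) → 6
  R → 5
  (ρ[y/x](π[e,x](S)) ⋈[e=d] R) → 5
  π[v,y]((ρ[y/x](π[e,x](S)) ⋈[e=d] R)) → 5

== RESULT ==
v | y
p | r
p | s
s | q
s | r
t | r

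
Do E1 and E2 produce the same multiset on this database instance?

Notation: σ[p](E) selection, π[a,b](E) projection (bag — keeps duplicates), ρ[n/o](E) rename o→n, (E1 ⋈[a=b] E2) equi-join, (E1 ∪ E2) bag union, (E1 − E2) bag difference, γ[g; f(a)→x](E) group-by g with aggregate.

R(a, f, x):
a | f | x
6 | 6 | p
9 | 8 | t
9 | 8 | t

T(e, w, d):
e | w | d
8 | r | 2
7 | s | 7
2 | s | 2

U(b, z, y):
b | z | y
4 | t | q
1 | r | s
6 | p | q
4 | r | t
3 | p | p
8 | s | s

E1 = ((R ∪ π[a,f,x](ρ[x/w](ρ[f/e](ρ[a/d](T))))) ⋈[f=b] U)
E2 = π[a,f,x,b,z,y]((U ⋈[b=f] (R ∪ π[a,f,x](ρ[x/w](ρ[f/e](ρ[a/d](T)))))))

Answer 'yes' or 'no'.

E1 row counts bottom-up:
  R → 3
  T → 3
  ρ[a/d](T) → 3
  ρ[f/e](ρ[a/d](T)) → 3
  ρ[x/w](ρ[f/e](ρ[a/d](T))) → 3
  π[a,f,x](ρ[x/w](ρ[f/e](ρ[a/d](T)))) → 3
  (R ∪ π[a,f,x](ρ[x/w](ρ[f/e](ρ[a/d](T))))) → 6
  U → 6
  ((R ∪ π[a,f,x](ρ[x/w](ρ[f/e](ρ[a/d](T))))) ⋈[f=b] U) → 4
E2 row counts bottom-up:
  U → 6
  R → 3
  T → 3
  ρ[a/d](T) → 3
  ρ[f/e](ρ[a/d](T)) → 3
  ρ[x/w](ρ[f/e](ρ[a/d](T))) → 3
  π[a,f,x](ρ[x/w](ρ[f/e](ρ[a/d](T)))) → 3
  (R ∪ π[a,f,x](ρ[x/w](ρ[f/e](ρ[a/d](T))))) → 6
  (U ⋈[b=f] (R ∪ π[a,f,x](ρ[x/w](ρ[f/e](ρ[a/d](T)))))) → 4
  π[a,f,x,b,z,y]((U ⋈[b=f] (R ∪ π[a,f,x](ρ[x/w](ρ[f/e](ρ[a/d](T))))))) → 4

E1 and E2 produce the same multiset:
a | f | x | b | z | y
2 | 8 | r | 8 | s | s
6 | 6 | p | 6 | p | q
9 | 8 | t | 8 | s | s
9 | 8 | t | 8 | s | s

yes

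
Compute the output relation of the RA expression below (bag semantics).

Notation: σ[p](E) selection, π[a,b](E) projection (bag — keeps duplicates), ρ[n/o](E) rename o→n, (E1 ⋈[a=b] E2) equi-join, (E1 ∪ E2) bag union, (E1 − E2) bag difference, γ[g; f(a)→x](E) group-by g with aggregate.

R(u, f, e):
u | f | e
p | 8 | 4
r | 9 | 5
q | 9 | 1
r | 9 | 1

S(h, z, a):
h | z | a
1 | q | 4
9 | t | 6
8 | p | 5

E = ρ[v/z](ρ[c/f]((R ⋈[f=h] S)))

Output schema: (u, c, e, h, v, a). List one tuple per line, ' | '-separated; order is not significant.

Per-node cardinality:
  R → 4
  S → 3
  (R ⋈[f=h] S) → 4
  ρ[c/f]((R ⋈[f=h] S)) → 4
  ρ[v/z](ρ[c/f]((R ⋈[f=h] S))) → 4

== RESULT ==
u | c | e | h | v | a
p | 8 | 4 | 8 | p | 5
q | 9 | 1 | 9 | t | 6
r | 9 | 1 | 9 | t | 6
r | 9 | 5 | 9 | t | 6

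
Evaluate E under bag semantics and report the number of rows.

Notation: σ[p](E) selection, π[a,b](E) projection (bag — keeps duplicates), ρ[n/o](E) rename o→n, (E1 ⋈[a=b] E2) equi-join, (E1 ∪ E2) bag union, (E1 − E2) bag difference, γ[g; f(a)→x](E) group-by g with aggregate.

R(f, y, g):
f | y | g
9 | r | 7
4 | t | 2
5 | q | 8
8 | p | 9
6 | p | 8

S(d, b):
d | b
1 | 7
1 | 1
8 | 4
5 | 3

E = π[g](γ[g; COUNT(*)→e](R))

Stepwise |·|:
  R → 5
  γ[g; COUNT(*)→e](R) → 4
  π[g](γ[g; COUNT(*)→e](R)) → 4

|E| = 4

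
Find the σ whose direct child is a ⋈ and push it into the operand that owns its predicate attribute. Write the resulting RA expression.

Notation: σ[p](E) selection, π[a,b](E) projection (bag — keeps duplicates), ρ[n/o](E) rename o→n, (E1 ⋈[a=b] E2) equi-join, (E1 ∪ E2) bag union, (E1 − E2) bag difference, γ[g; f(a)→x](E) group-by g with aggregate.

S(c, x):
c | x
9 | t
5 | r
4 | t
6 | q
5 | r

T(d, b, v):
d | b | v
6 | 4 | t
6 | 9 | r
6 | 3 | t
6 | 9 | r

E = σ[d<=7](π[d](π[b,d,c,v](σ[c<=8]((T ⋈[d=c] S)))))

σ filters on c, owned by the right side.
E' = σ[d<=7](π[d](π[b,d,c,v]((T ⋈[d=c] σ[c<=8](S)))))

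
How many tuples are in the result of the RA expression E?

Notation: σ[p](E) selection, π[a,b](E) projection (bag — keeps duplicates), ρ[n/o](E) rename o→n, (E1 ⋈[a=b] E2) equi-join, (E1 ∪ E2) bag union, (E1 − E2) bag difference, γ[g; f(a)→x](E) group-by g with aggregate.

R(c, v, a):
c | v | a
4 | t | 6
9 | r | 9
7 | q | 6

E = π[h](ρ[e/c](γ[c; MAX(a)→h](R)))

Stepwise |·|:
  R → 3
  γ[c; MAX(a)→h](R) → 3
  ρ[e/c](γ[c; MAX(a)→h](R)) → 3
  π[h](ρ[e/c](γ[c; MAX(a)→h](R))) → 3

|E| = 3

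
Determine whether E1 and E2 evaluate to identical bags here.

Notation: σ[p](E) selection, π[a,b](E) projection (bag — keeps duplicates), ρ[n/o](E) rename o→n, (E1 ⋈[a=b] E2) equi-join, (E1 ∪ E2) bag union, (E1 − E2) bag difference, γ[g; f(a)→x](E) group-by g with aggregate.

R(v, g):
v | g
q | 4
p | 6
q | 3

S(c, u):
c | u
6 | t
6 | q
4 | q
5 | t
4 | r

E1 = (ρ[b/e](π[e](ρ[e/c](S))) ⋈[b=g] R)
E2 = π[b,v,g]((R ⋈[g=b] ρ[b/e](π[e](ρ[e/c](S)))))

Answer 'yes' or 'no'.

E1 per-node cardinality:
  S → 5
  ρ[e/c](S) → 5
  π[e](ρ[e/c](S)) → 5
  ρ[b/e](π[e](ρ[e/c](S))) → 5
  R → 3
  (ρ[b/e](π[e](ρ[e/c](S))) ⋈[b=g] R) → 4
E2 per-node cardinality:
  R → 3
  S → 5
  ρ[e/c](S) → 5
  π[e](ρ[e/c](S)) → 5
  ρ[b/e](π[e](ρ[e/c](S))) → 5
  (R ⋈[g=b] ρ[b/e](π[e](ρ[e/c](S)))) → 4
  π[b,v,g]((R ⋈[g=b] ρ[b/e](π[e](ρ[e/c](S))))) → 4

E1 and E2 produce the same multiset:
b | v | g
4 | q | 4
4 | q | 4
6 | p | 6
6 | p | 6

yes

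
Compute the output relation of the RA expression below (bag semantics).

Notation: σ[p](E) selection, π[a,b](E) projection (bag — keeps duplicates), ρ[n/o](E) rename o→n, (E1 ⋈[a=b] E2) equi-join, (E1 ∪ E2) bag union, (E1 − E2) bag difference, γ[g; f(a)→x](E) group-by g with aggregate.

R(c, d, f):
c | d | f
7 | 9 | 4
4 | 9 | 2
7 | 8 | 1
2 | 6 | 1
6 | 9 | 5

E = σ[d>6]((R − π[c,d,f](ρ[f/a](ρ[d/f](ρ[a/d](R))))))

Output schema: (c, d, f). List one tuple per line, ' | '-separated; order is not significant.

Row counts bottom-up:
  R → 5
  R → 5
  ρ[a/d](R) → 5
  ρ[d/f](ρ[a/d](R)) → 5
  ρ[f/a](ρ[d/f](ρ[a/d](R))) → 5
  π[c,d,f](ρ[f/a](ρ[d/f](ρ[a/d](R)))) → 5
  (R − π[c,d,f](ρ[f/a](ρ[d/f](ρ[a/d](R))))) → 5
  σ[d>6]((R − π[c,d,f](ρ[f/a](ρ[d/f](ρ[a/d](R)))))) → 4

== RESULT ==
c | d | f
4 | 9 | 2
6 | 9 | 5
7 | 8 | 1
7 | 9 | 4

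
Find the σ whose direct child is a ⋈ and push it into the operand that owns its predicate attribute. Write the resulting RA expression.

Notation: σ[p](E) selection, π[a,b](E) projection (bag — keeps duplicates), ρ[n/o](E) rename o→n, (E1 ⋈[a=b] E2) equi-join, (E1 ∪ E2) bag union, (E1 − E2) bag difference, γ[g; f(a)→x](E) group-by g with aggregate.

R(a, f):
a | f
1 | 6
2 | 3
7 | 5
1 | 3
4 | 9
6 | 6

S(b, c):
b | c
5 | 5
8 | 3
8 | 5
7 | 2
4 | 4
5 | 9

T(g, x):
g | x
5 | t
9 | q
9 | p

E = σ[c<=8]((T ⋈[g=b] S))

σ filters on c, owned by the right side.
E' = (T ⋈[g=b] σ[c<=8](S))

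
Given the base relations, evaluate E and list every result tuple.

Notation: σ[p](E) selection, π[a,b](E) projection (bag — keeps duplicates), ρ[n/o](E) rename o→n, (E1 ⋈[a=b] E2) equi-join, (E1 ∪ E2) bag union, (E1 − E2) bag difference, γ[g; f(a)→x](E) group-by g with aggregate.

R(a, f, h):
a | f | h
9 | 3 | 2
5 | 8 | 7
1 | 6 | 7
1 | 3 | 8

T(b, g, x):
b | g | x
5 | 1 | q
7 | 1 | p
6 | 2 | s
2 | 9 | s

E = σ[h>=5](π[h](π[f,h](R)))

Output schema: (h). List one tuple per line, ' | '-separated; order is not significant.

Stepwise |·|:
  R → 4
  π[f,h](R) → 4
  π[h](π[f,h](R)) → 4
  σ[h>=5](π[h](π[f,h](R))) → 3

== RESULT ==
h
7
7
8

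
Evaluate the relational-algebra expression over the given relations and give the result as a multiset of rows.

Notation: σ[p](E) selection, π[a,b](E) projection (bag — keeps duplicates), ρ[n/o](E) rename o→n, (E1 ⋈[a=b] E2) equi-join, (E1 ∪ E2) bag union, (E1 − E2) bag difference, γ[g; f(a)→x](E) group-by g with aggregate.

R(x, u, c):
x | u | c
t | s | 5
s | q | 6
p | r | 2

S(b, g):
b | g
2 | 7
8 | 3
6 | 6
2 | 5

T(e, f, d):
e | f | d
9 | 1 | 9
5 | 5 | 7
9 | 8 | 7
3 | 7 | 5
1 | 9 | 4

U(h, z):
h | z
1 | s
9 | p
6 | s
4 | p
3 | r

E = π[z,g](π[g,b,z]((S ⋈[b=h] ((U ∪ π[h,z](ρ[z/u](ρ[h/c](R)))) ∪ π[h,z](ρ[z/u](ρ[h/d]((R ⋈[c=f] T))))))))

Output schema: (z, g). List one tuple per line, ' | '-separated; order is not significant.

Stepwise |·|:
  S → 4
  U → 5
  R → 3
  ρ[h/c](R) → 3
  ρ[z/u](ρ[h/c](R)) → 3
  π[h,z](ρ[z/u](ρ[h/c](R))) → 3
  (U ∪ π[h,z](ρ[z/u](ρ[h/c](R)))) → 8
  R → 3
  T → 5
  (R ⋈[c=f] T) → 1
  ρ[h/d]((R ⋈[c=f] T)) → 1
  ρ[z/u](ρ[h/d]((R ⋈[c=f] T))) → 1
  π[h,z](ρ[z/u](ρ[h/d]((R ⋈[c=f] T)))) → 1
  ((U ∪ π[h,z](ρ[z/u](ρ[h/c](R)))) ∪ π[h,z](ρ[z/u](ρ[h/d]((R ⋈[c=f] T))))) → 9
  (S ⋈[b=h] ((U ∪ π[h,z](ρ[z/u](ρ[h/c](R)))) ∪ π[h,z](ρ[z/u](ρ[h/d]((R ⋈[c=f] T)))))) → 4
  π[g,b,z]((S ⋈[b=h] ((U ∪ π[h,z](ρ[z/u](ρ[h/c](R)))) ∪ π[h,z](ρ[z/u](ρ[h/d]((R ⋈[c=f] T))))))) → 4
  π[z,g](π[g,b,z]((S ⋈[b=h] ((U ∪ π[h,z](ρ[z/u](ρ[h/c](R)))) ∪ π[h,z](ρ[z/u](ρ[h/d]((R ⋈[c=f] T)))))))) → 4

== RESULT ==
z | g
q | 6
r | 5
r | 7
s | 6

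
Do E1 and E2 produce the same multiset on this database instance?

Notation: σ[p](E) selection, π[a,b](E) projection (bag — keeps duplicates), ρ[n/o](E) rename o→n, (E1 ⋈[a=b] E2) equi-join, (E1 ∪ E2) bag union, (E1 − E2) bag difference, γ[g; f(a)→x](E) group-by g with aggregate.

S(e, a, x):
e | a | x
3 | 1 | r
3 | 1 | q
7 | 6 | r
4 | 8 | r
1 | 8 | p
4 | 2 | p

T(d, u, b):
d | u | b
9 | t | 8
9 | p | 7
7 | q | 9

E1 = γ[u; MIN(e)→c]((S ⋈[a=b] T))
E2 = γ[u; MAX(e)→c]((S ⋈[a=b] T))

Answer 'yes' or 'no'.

E1 per-node cardinality:
  S → 6
  T → 3
  (S ⋈[a=b] T) → 2
  γ[u; MIN(e)→c]((S ⋈[a=b] T)) → 1
E2 per-node cardinality:
  S → 6
  T → 3
  (S ⋈[a=b] T) → 2
  γ[u; MAX(e)→c]((S ⋈[a=b] T)) → 1

E1 result:
u | c
t | 1
E2 result:
u | c
t | 4
Witness: ('t', 4) appears 0× in E1 but 1× in E2.

no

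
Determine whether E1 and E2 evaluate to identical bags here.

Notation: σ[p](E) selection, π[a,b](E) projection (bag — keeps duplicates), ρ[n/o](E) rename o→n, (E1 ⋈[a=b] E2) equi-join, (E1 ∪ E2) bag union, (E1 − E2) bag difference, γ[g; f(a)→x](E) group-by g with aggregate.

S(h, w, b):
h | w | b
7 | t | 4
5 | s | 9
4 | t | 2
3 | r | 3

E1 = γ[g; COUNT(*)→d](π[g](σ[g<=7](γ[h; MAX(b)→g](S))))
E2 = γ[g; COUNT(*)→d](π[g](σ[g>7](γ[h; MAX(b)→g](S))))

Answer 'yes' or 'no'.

E1 per-node cardinality:
  S → 4
  γ[h; MAX(b)→g](S) → 4
  σ[g<=7](γ[h; MAX(b)→g](S)) → 3
  π[g](σ[g<=7](γ[h; MAX(b)→g](S))) → 3
  γ[g; COUNT(*)→d](π[g](σ[g<=7](γ[h; MAX(b)→g](S)))) → 3
E2 per-node cardinality:
  S → 4
  γ[h; MAX(b)→g](S) → 4
  σ[g>7](γ[h; MAX(b)→g](S)) → 1
  π[g](σ[g>7](γ[h; MAX(b)→g](S))) → 1
  γ[g; COUNT(*)→d](π[g](σ[g>7](γ[h; MAX(b)→g](S)))) → 1

E1 result:
g | d
2 | 1
3 | 1
4 | 1
E2 result:
g | d
9 | 1
Witness: (3, 1) appears 1× in E1 but 0× in E2.

no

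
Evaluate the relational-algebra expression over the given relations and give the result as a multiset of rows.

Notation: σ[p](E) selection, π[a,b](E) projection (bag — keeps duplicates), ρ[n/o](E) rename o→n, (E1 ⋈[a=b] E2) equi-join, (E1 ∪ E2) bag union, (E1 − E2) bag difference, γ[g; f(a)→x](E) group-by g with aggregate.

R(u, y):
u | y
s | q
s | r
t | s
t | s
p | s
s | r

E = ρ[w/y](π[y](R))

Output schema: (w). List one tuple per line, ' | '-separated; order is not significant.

Subexpression sizes:
  R → 6
  π[y](R) → 6
  ρ[w/y](π[y](R)) → 6

== RESULT ==
w
q
r
r
s
s
s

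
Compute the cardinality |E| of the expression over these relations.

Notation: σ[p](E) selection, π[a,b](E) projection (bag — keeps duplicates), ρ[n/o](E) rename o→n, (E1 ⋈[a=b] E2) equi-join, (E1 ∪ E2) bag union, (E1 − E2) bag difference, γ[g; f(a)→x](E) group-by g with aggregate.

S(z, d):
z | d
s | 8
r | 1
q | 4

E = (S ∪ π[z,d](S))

Row counts bottom-up:
  S → 3
  S → 3
  π[z,d](S) → 3
  (S ∪ π[z,d](S)) → 6

|E| = 6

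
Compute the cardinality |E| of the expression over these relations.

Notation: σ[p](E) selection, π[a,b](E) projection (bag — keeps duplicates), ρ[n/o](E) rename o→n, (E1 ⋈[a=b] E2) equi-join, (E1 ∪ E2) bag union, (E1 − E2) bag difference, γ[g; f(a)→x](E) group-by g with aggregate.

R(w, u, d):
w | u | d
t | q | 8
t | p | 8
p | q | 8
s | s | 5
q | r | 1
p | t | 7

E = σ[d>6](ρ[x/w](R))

Row counts bottom-up:
  R → 6
  ρ[x/w](R) → 6
  σ[d>6](ρ[x/w](R)) → 4

|E| = 4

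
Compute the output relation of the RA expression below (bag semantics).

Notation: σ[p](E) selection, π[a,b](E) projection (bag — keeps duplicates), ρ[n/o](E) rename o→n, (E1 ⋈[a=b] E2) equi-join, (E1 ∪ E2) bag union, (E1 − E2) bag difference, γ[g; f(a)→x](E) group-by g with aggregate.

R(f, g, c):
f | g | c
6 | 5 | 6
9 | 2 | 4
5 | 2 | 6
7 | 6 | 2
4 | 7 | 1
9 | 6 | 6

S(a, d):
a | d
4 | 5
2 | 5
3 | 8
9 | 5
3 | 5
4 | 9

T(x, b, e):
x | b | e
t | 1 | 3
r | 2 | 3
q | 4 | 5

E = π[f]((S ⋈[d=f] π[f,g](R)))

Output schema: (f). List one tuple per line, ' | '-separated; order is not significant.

Per-node cardinality:
  S → 6
  R → 6
  π[f,g](R) → 6
  (S ⋈[d=f] π[f,g](R)) → 6
  π[f]((S ⋈[d=f] π[f,g](R))) → 6

== RESULT ==
f
5
5
5
5
9
9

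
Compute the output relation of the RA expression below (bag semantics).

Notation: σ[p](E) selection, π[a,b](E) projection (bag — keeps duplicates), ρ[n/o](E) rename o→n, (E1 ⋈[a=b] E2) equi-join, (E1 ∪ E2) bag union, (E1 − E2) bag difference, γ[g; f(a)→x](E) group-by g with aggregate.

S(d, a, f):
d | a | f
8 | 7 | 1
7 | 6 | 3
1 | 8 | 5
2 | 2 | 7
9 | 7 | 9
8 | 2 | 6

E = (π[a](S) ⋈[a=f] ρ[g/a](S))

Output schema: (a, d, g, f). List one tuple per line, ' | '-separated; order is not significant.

Row counts bottom-up:
  S → 6
  π[a](S) → 6
  S → 6
  ρ[g/a](S) → 6
  (π[a](S) ⋈[a=f] ρ[g/a](S)) → 3

== RESULT ==
a | d | g | f
6 | 8 | 2 | 6
7 | 2 | 2 | 7
7 | 2 | 2 | 7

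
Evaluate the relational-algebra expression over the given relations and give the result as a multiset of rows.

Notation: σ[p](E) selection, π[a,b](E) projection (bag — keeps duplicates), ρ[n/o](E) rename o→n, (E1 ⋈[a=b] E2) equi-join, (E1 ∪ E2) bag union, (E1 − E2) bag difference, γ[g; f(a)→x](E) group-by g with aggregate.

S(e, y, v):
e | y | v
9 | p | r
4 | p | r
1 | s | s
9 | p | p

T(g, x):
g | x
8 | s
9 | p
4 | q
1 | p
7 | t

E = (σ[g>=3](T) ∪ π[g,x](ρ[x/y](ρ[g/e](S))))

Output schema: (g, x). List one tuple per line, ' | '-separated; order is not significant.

Per-node cardinality:
  T → 5
  σ[g>=3](T) → 4
  S → 4
  ρ[g/e](S) → 4
  ρ[x/y](ρ[g/e](S)) → 4
  π[g,x](ρ[x/y](ρ[g/e](S))) → 4
  (σ[g>=3](T) ∪ π[g,x](ρ[x/y](ρ[g/e](S)))) → 8

== RESULT ==
g | x
1 | s
4 | p
4 | q
7 | t
8 | s
9 | p
9 | p
9 | p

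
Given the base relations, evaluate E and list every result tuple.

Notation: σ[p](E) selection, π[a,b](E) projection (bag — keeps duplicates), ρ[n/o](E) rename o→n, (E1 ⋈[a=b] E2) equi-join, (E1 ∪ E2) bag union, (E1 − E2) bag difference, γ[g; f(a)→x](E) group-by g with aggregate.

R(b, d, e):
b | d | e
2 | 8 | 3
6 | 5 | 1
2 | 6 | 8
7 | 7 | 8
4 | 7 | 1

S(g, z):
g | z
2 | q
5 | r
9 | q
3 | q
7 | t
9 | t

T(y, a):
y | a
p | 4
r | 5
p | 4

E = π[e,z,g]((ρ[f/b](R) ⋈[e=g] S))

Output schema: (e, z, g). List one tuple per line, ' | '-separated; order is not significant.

Row counts bottom-up:
  R → 5
  ρ[f/b](R) → 5
  S → 6
  (ρ[f/b](R) ⋈[e=g] S) → 1
  π[e,z,g]((ρ[f/b](R) ⋈[e=g] S)) → 1

== RESULT ==
e | z | g
3 | q | 3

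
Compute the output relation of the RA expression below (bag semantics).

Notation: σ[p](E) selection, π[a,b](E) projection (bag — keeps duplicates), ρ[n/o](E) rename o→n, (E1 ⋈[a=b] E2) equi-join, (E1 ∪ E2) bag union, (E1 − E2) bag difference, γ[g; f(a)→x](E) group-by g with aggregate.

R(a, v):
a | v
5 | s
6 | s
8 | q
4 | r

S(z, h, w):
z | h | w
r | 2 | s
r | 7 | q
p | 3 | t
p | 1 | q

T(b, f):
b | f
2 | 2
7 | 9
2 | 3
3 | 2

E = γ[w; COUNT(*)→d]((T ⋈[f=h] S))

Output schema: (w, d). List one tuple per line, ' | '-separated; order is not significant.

Per-node cardinality:
  T → 4
  S → 4
  (T ⋈[f=h] S) → 3
  γ[w; COUNT(*)→d]((T ⋈[f=h] S)) → 2

== RESULT ==
w | d
s | 2
t | 1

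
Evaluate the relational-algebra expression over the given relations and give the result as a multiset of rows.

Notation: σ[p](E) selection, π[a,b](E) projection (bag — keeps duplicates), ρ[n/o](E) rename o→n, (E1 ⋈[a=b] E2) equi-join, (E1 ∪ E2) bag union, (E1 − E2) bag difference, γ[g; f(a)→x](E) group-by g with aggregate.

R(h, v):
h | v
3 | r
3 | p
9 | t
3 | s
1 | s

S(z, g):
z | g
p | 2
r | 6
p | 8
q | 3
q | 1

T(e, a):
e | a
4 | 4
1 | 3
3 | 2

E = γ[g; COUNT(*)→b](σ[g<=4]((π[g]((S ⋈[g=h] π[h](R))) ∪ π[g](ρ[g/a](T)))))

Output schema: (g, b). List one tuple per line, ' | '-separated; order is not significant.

Subexpression sizes:
  S → 5
  R → 5
  π[h](R) → 5
  (S ⋈[g=h] π[h](R)) → 4
  π[g]((S ⋈[g=h] π[h](R))) → 4
  T → 3
  ρ[g/a](T) → 3
  π[g](ρ[g/a](T)) → 3
  (π[g]((S ⋈[g=h] π[h](R))) ∪ π[g](ρ[g/a](T))) → 7
  σ[g<=4]((π[g]((S ⋈[g=h] π[h](R))) ∪ π[g](ρ[g/a](T)))) → 7
  γ[g; COUNT(*)→b](σ[g<=4]((π[g]((S ⋈[g=h] π[h](R))) ∪ π[g](ρ[g/a](T))))) → 4

== RESULT ==
g | b
1 | 1
2 | 1
3 | 4
4 | 1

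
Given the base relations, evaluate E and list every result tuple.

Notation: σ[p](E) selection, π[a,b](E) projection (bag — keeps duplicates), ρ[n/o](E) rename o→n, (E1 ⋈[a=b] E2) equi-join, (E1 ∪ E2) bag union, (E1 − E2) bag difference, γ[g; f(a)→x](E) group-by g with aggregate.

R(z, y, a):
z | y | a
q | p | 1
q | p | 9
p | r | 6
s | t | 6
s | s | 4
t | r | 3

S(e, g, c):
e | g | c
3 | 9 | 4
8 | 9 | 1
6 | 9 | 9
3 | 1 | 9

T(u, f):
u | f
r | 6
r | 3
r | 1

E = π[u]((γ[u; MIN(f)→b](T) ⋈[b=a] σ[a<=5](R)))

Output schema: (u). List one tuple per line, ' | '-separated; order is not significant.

Per-node cardinality:
  T → 3
  γ[u; MIN(f)→b](T) → 1
  R → 6
  σ[a<=5](R) → 3
  (γ[u; MIN(f)→b](T) ⋈[b=a] σ[a<=5](R)) → 1
  π[u]((γ[u; MIN(f)→b](T) ⋈[b=a] σ[a<=5](R))) → 1

== RESULT ==
u
r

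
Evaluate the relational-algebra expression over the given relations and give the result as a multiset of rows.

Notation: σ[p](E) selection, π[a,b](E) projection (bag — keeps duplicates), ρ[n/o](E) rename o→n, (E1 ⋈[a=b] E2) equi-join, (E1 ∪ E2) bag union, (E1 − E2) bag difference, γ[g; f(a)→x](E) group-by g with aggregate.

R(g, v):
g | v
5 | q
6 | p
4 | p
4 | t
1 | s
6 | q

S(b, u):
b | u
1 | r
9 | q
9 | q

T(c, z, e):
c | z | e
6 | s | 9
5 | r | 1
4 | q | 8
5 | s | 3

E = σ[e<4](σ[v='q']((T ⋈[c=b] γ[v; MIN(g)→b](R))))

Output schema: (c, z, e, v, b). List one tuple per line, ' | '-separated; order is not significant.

Subexpression sizes:
  T → 4
  R → 6
  γ[v; MIN(g)→b](R) → 4
  (T ⋈[c=b] γ[v; MIN(g)→b](R)) → 4
  σ[v='q']((T ⋈[c=b] γ[v; MIN(g)→b](R))) → 2
  σ[e<4](σ[v='q']((T ⋈[c=b] γ[v; MIN(g)→b](R)))) → 2

== RESULT ==
c | z | e | v | b
5 | r | 1 | q | 5
5 | s | 3 | q | 5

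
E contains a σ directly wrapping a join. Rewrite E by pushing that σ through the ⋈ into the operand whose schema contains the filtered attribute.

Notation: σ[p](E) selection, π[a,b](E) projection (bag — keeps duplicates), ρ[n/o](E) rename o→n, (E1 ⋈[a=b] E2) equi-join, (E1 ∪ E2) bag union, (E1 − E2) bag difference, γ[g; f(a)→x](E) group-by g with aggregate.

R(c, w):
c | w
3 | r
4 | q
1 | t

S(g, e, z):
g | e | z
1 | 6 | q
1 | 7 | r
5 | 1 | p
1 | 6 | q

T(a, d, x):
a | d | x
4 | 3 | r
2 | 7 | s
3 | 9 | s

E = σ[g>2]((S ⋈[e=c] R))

σ filters on g, owned by the left side.
E' = (σ[g>2](S) ⋈[e=c] R)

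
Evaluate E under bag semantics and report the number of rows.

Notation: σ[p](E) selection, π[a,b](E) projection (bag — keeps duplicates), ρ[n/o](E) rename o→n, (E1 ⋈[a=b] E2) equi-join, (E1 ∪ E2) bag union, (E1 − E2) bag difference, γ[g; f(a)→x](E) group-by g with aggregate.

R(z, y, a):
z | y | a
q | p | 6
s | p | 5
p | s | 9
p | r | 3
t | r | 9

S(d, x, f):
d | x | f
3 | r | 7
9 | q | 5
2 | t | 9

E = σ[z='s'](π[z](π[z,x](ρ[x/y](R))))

Stepwise |·|:
  R → 5
  ρ[x/y](R) → 5
  π[z,x](ρ[x/y](R)) → 5
  π[z](π[z,x](ρ[x/y](R))) → 5
  σ[z='s'](π[z](π[z,x](ρ[x/y](R)))) → 1

|E| = 1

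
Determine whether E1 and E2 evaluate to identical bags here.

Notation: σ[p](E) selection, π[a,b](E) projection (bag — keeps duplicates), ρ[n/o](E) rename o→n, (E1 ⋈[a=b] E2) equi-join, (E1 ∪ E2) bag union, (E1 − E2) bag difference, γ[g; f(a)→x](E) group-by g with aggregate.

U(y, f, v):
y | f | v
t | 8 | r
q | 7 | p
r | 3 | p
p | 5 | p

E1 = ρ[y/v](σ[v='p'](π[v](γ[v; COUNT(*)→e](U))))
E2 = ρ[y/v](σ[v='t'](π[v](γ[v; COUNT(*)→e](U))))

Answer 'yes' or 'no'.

E1 subexpression sizes:
  U → 4
  γ[v; COUNT(*)→e](U) → 2
  π[v](γ[v; COUNT(*)→e](U)) → 2
  σ[v='p'](π[v](γ[v; COUNT(*)→e](U))) → 1
  ρ[y/v](σ[v='p'](π[v](γ[v; COUNT(*)→e](U)))) → 1
E2 subexpression sizes:
  U → 4
  γ[v; COUNT(*)→e](U) → 2
  π[v](γ[v; COUNT(*)→e](U)) → 2
  σ[v='t'](π[v](γ[v; COUNT(*)→e](U))) → 0
  ρ[y/v](σ[v='t'](π[v](γ[v; COUNT(*)→e](U)))) → 0

E1 result:
y
p
E2 result:
y
(0 rows)
Witness: ('p',) appears 1× in E1 but 0× in E2.

no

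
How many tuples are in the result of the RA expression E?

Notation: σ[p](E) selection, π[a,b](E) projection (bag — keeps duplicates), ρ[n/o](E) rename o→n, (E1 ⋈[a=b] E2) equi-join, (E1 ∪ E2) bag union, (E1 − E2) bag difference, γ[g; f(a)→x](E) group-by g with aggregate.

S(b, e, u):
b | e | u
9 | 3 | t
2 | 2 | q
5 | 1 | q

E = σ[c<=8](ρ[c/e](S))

Subexpression sizes:
  S → 3
  ρ[c/e](S) → 3
  σ[c<=8](ρ[c/e](S)) → 3

|E| = 3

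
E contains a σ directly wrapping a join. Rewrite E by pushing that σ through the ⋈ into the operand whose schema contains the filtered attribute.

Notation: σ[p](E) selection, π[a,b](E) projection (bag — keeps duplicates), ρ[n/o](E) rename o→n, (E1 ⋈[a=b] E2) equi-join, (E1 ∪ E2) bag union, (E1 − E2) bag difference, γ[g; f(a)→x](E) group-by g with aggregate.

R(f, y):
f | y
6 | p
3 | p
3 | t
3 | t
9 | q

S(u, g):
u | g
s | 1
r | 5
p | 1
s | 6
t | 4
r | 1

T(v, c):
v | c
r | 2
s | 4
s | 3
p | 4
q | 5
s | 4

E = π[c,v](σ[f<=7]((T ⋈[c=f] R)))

σ filters on f, owned by the right side.
E' = π[c,v]((T ⋈[c=f] σ[f<=7](R)))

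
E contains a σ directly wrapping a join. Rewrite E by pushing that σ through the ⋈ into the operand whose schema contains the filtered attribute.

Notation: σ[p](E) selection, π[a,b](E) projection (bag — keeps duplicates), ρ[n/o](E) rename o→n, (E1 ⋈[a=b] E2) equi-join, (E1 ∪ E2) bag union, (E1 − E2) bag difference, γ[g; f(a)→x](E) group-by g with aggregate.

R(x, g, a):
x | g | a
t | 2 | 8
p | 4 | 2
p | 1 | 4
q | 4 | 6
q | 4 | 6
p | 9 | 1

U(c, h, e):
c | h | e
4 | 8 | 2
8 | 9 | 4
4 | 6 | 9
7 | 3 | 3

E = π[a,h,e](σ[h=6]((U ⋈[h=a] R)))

σ filters on h, owned by the left side.
E' = π[a,h,e]((σ[h=6](U) ⋈[h=a] R))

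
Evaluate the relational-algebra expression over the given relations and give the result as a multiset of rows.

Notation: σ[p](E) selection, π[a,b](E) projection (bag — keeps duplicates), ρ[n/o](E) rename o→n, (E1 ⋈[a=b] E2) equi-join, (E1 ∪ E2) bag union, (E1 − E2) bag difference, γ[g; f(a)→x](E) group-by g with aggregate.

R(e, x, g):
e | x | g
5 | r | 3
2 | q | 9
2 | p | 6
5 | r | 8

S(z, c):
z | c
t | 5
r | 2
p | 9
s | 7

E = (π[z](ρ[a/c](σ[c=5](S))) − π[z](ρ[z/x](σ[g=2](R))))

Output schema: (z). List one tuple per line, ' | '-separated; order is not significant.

Stepwise |·|:
  S → 4
  σ[c=5](S) → 1
  ρ[a/c](σ[c=5](S)) → 1
  π[z](ρ[a/c](σ[c=5](S))) → 1
  R → 4
  σ[g=2](R) → 0
  ρ[z/x](σ[g=2](R)) → 0
  π[z](ρ[z/x](σ[g=2](R))) → 0
  (π[z](ρ[a/c](σ[c=5](S))) − π[z](ρ[z/x](σ[g=2](R)))) → 1

== RESULT ==
z
t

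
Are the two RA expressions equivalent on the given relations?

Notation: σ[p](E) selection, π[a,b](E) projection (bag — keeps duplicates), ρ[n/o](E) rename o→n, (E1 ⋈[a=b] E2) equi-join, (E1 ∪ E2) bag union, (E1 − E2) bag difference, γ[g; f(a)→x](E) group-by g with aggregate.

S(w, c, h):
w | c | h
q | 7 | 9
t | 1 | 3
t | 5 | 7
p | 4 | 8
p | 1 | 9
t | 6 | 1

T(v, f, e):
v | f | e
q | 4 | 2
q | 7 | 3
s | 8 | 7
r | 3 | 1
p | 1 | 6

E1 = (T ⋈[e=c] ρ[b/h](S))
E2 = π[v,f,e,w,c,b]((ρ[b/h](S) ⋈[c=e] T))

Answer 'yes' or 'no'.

E1 row counts bottom-up:
  T → 5
  S → 6
  ρ[b/h](S) → 6
  (T ⋈[e=c] ρ[b/h](S)) → 4
E2 row counts bottom-up:
  S → 6
  ρ[b/h](S) → 6
  T → 5
  (ρ[b/h](S) ⋈[c=e] T) → 4
  π[v,f,e,w,c,b]((ρ[b/h](S) ⋈[c=e] T)) → 4

E1 and E2 produce the same multiset:
v | f | e | w | c | b
p | 1 | 6 | t | 6 | 1
r | 3 | 1 | p | 1 | 9
r | 3 | 1 | t | 1 | 3
s | 8 | 7 | q | 7 | 9

yes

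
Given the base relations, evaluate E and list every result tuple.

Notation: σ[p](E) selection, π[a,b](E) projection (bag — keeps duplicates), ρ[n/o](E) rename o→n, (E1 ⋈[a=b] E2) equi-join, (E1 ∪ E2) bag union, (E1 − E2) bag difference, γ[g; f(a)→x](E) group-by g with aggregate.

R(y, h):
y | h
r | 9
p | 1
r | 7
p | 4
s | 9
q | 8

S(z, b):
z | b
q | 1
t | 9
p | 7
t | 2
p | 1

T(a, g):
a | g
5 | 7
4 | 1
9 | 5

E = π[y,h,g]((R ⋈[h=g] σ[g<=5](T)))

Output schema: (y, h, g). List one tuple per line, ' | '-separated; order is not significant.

Subexpression sizes:
  R → 6
  T → 3
  σ[g<=5](T) → 2
  (R ⋈[h=g] σ[g<=5](T)) → 1
  π[y,h,g]((R ⋈[h=g] σ[g<=5](T))) → 1

== RESULT ==
y | h | g
p | 1 | 1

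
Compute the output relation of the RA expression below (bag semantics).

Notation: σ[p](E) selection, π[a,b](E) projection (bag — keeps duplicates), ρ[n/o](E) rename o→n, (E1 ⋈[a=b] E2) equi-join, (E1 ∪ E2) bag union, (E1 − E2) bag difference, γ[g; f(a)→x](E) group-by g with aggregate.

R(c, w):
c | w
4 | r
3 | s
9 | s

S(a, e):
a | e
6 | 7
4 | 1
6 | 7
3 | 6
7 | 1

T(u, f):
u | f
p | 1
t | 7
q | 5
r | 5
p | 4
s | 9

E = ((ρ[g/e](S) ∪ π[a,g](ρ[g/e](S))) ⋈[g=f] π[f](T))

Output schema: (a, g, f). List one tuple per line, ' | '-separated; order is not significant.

Subexpression sizes:
  S → 5
  ρ[g/e](S) → 5
  S → 5
  ρ[g/e](S) → 5
  π[a,g](ρ[g/e](S)) → 5
  (ρ[g/e](S) ∪ π[a,g](ρ[g/e](S))) → 10
  T → 6
  π[f](T) → 6
  ((ρ[g/e](S) ∪ π[a,g](ρ[g/e](S))) ⋈[g=f] π[f](T)) → 8

== RESULT ==
a | g | f
4 | 1 | 1
4 | 1 | 1
6 | 7 | 7
6 | 7 | 7
6 | 7 | 7
6 | 7 | 7
7 | 1 | 1
7 | 1 | 1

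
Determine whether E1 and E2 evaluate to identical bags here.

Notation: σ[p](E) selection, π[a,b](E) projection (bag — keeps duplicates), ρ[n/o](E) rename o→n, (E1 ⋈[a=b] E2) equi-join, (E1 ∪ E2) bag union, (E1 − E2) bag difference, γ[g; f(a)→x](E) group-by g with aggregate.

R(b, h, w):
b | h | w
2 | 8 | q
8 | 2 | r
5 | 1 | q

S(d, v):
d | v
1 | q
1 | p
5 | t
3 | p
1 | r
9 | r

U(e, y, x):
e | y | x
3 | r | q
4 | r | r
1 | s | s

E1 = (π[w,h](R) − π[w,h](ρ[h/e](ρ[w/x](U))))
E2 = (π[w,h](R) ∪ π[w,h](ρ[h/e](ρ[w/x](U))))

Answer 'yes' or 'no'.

E1 per-node cardinality:
  R → 3
  π[w,h](R) → 3
  U → 3
  ρ[w/x](U) → 3
  ρ[h/e](ρ[w/x](U)) → 3
  π[w,h](ρ[h/e](ρ[w/x](U))) → 3
  (π[w,h](R) − π[w,h](ρ[h/e](ρ[w/x](U)))) → 3
E2 per-node cardinality:
  R → 3
  π[w,h](R) → 3
  U → 3
  ρ[w/x](U) → 3
  ρ[h/e](ρ[w/x](U)) → 3
  π[w,h](ρ[h/e](ρ[w/x](U))) → 3
  (π[w,h](R) ∪ π[w,h](ρ[h/e](ρ[w/x](U)))) → 6

E1 result:
w | h
q | 1
q | 8
r | 2
E2 result:
w | h
q | 1
q | 3
q | 8
r | 2
r | 4
s | 1
Witness: ('s', 1) appears 0× in E1 but 1× in E2.

no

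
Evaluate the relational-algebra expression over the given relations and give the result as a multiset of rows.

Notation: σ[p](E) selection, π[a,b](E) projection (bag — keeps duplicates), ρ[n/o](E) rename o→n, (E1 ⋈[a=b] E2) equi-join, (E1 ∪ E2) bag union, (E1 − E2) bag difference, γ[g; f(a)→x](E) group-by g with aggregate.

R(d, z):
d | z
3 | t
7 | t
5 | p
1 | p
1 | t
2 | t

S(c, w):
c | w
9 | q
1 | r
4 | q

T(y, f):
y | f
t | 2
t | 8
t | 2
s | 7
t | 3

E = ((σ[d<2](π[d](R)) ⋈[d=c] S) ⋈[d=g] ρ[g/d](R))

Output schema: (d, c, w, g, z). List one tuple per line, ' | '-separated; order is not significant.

Stepwise |·|:
  R → 6
  π[d](R) → 6
  σ[d<2](π[d](R)) → 2
  S → 3
  (σ[d<2](π[d](R)) ⋈[d=c] S) → 2
  R → 6
  ρ[g/d](R) → 6
  ((σ[d<2](π[d](R)) ⋈[d=c] S) ⋈[d=g] ρ[g/d](R)) → 4

== RESULT ==
d | c | w | g | z
1 | 1 | r | 1 | p
1 | 1 | r | 1 | p
1 | 1 | r | 1 | t
1 | 1 | r | 1 | t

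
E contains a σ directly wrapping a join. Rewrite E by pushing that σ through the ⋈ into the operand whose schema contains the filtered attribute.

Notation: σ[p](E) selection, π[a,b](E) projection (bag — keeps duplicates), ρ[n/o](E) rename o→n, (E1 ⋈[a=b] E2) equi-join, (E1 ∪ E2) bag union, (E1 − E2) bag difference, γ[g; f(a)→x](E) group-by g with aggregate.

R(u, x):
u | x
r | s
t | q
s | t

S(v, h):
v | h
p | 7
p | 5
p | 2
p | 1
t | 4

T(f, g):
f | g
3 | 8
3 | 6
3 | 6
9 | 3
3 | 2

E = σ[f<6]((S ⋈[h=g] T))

σ filters on f, owned by the right side.
E' = (S ⋈[h=g] σ[f<6](T))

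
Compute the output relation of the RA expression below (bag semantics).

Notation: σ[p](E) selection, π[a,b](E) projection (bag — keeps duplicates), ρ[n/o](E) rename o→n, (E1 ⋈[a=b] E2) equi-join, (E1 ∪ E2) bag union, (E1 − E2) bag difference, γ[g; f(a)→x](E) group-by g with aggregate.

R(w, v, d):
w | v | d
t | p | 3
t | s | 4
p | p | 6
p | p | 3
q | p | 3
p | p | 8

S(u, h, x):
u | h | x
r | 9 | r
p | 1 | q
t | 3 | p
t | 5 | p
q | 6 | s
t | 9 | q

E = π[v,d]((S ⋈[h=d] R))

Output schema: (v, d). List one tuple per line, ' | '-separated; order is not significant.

Row counts bottom-up:
  S → 6
  R → 6
  (S ⋈[h=d] R) → 4
  π[v,d]((S ⋈[h=d] R)) → 4

== RESULT ==
v | d
p | 3
p | 3
p | 3
p | 6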